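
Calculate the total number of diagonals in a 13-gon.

Each of the 13 vertices connects to 10 non-adjacent vertices via diagonals.
Total connections = 13 × 10 = 130, but each diagonal is counted twice.
Number of diagonals = 130 / 2 = 65.

65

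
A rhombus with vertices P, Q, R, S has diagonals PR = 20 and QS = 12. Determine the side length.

Half-diagonals are 10 and 6. side = sqrt(10^2 + 6^2) = sqrt(136) = 2*sqrt(34)

2*sqrt(34)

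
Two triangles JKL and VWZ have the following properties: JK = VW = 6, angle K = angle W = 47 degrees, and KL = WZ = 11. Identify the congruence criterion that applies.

The given information provides:
JK = VW = 6, angle K = angle W = 47 degrees, and KL = WZ = 11
This matches the SAS congruence theorem.
Two pairs of corresponding sides and the included angle are equal (Side-Angle-Side).

SAS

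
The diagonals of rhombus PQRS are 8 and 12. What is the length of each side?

Half-diagonals are 4 and 6. side = sqrt(4^2 + 6^2) = sqrt(52) = 2*sqrt(13)

2*sqrt(13)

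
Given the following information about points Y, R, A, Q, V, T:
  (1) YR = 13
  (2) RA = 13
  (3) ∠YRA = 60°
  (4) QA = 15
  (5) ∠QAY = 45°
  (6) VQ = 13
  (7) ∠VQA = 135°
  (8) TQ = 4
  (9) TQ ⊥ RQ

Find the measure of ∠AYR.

Step 1: By the law of cosines on triangle YRA: YA² = 13² + 13² − 2·13·13·cos(60°) = 169, so YA = 13.
Step 2: By the inverse law of cosines on triangle AYR: cos(∠AYR) = (13² + 13² − 13²) / (2·13·13) = 169/338 = 0.5, so ∠AYR = 60°.

Therefore, the measure of angle ∠AYR = 60°.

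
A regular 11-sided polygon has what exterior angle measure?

Each exterior angle of a regular n-gon is 360 / n.
For n = 11: 360 / 11 = 360/11 degrees.

360/11 degrees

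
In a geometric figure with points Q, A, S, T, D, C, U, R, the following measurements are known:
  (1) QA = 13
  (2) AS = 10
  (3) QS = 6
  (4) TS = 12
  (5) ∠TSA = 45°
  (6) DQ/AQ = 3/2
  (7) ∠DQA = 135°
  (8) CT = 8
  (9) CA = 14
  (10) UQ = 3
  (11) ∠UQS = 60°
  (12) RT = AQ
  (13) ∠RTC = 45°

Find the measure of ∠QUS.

Step 1: By the law of cosines on triangle UQS: US² = 3² + 6² − 2·3·6·cos(60°) = 27, so US = 3·√3.
Step 2: By the inverse law of cosines on triangle QUS: cos(∠QUS) = (3² + (3·√3)² − 6²) / (2·3·3·√3) = 0/31.18 = 0, so ∠QUS = 90°.

Therefore, the measure of angle ∠QUS = 90°.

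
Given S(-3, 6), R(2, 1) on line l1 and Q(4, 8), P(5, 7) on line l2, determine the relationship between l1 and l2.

Slope of line 1: m1 = (1 - 6)/(2 - -3) = -5/5 = -1
Slope of line 2: m2 = (7 - 8)/(5 - 4) = -1/1 = -1
m1 = m2, so the lines are parallel.

Parallel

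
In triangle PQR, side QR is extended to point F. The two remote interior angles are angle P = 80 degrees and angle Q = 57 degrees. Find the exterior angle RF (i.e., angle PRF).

By the exterior angle theorem, an exterior angle of a triangle equals the sum of the two remote interior angles.
Exterior angle = angle P + angle Q
Exterior angle = 80 + 57 = 137 degrees

137 degrees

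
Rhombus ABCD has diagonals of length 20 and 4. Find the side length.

In a rhombus, the diagonals bisect each other perpendicularly, creating four congruent right triangles.
Each triangle has legs 10 (half of 20) and 2 (half of 4).
The hypotenuse of each right triangle is a side of the rhombus:
side = sqrt(10^2 + 2^2) = sqrt(104) = 2*sqrt(26)

2*sqrt(26)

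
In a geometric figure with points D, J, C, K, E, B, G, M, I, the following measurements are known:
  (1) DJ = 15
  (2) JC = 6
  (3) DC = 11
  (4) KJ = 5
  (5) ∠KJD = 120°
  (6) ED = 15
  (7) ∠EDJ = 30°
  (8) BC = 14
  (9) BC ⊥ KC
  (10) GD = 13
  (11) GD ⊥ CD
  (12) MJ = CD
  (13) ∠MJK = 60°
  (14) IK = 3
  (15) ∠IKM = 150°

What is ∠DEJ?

Step 1: By the law of cosines on triangle EDJ: EJ² = 15² + 15² − 2·15·15·cos(30°) = 60.29, so EJ ≈ 7.76.
Step 2: By the inverse law of cosines on triangle DEJ: cos(∠DEJ) = (15² + 7.76² − 15²) / (2·15·7.76) = 60.29/232.94 = 0.2588, so ∠DEJ = 75°.

Therefore, the measure of angle ∠DEJ = 75°.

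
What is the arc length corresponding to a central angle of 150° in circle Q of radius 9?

Arc length = 2πr × θ/360
= 2π × 9 × 5/12
= 15*pi/2

15*pi/2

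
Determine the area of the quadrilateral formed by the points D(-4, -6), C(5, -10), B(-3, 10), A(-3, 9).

The Shoelace formula works by pairing each vertex with the next (cycling back to the first).
For each pair, compute x_i*y_(i+1) - x_(i+1)*y_i:
  (-4*-10 - 5*-6) = 70
  (5*10 - -3*-10) = 20
  (-3*9 - -3*10) = 3
  (-3*-6 - -4*9) = 54
Taking half the absolute value of the total: Area = (1/2)(147) = 147/2.

147/2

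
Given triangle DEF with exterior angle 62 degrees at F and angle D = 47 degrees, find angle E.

The exterior angle theorem states that an exterior angle equals the sum of the two non-adjacent interior angles.
So 62 = 47 + angle E, which gives angle E = 62 - 47 = 15 degrees.

15 degrees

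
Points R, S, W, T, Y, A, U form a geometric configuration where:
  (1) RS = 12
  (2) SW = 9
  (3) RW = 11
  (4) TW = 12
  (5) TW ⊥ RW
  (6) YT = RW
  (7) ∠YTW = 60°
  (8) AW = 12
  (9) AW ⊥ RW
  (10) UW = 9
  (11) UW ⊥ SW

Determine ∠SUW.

Step 1: By the law of cosines on triangle UWS: US² = 9² + 9² − 2·9·9·cos(90°) = 162, so US = 9·√2.
Step 2: By the inverse law of cosines on triangle SUW: cos(∠SUW) = ((9·√2)² + 9² − 9²) / (2·9·√2·9) = 162/229.1 = 0.7071, so ∠SUW = 45°.

Therefore, the measure of angle ∠SUW = 45°.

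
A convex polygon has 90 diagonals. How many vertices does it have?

Using d = n(n - 3)/2, we solve 90 = n(n - 3)/2.
So n(n - 3) = 180.
Testing n = 15: 15 * 12 = 180 = 180. Correct.
The polygon has 15 sides.

15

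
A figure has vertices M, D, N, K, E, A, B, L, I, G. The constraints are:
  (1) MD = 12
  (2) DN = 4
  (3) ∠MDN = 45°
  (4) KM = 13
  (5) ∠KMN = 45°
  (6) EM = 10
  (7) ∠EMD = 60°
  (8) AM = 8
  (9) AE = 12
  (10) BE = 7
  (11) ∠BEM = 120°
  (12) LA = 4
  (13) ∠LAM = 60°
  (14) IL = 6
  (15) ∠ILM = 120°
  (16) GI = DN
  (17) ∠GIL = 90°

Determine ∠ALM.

Step 1: By the law of cosines on triangle LAM: LM² = 4² + 8² − 2·4·8·cos(60°) = 48, so LM = 4·√3.
Step 2: By the inverse law of cosines on triangle ALM: cos(∠ALM) = (4² + (4·√3)² − 8²) / (2·4·4·√3) = 0/55.43 = 0, so ∠ALM = 90°.

Therefore, the measure of angle ∠ALM = 90°.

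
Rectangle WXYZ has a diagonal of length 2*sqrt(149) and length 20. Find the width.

The diagonal of a rectangle forms a right triangle with the two sides.
Rearranging the Pythagorean theorem: missing side = sqrt(d^2 - known^2).
= sqrt(596 - 400) = sqrt(196) = 14.

14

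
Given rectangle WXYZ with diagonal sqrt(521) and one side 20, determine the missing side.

The diagonal of a rectangle forms a right triangle with the two sides.
Rearranging the Pythagorean theorem: missing side = sqrt(d^2 - known^2).
= sqrt(521 - 400) = sqrt(121) = 11.

11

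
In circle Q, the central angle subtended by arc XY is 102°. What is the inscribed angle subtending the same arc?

Inscribed angle = 102° / 2 = 51° (inscribed angle theorem).

51°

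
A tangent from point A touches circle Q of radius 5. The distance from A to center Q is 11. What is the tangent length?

tangent = √(d² - r²) = √(11² - 5²) = √(121 - 25) = √96 = 4*sqrt(6)

4*sqrt(6)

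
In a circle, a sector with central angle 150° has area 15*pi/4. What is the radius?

Sector area A = πr² × θ/360, so r² = 360A / (πθ).
r² = 360 × 15*pi/4 / (π × 150)
r² = 9
r = 3

3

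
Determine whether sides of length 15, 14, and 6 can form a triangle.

Sort the sides: 6, 14, 15.
It suffices to check that the sum of the two smallest exceeds the largest:
6 + 14 = 20 > 15. ✓
Yes, a valid triangle can be formed.

Yes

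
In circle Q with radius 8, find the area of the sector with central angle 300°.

Sector area = π(8²)(5/6) = 160*pi/3

160*pi/3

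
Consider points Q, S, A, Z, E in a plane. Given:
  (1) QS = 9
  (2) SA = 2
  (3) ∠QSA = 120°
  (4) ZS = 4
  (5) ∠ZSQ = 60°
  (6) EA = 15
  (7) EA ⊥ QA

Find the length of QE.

Step 1: By the law of cosines on triangle QSA: QA² = 9² + 2² − 2·9·2·cos(120°) = 103, so QA = √103.
Step 2: By the law of cosines on triangle QAE: QE² = √103² + 15² − 2·√103·15·cos(90°) = 328, so QE = 2·√82.

Therefore, the length of QE = 2·√82.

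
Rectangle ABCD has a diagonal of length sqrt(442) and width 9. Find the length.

Using the Pythagorean theorem: d^2 = a^2 + b^2
b^2 = d^2 - a^2
b^2 = 442 - 81
b^2 = 361
b = sqrt(361) = 19

19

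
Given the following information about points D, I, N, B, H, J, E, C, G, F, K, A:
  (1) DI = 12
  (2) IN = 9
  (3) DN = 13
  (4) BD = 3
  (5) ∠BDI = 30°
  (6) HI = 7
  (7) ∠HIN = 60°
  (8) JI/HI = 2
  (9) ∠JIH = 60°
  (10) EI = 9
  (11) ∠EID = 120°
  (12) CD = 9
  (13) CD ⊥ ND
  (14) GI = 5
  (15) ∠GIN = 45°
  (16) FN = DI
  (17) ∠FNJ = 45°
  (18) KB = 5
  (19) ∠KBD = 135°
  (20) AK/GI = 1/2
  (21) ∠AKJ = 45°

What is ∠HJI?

From the given relations: JI = 2·HI = 2·7 = 14.
Step 1: By the law of cosines on triangle JIH: JH² = 14² + 7² − 2·14·7·cos(60°) = 147, so JH = 7·√3.
Step 2: By the inverse law of cosines on triangle HJI: cos(∠HJI) = ((7·√3)² + 14² − 7²) / (2·7·√3·14) = 294/339.48 = 0.866, so ∠HJI = 30°.

Therefore, the measure of angle ∠HJI = 30°.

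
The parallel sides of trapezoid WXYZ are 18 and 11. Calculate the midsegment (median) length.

midsegment = (18 + 11) / 2 = 29 / 2 = 29/2

29/2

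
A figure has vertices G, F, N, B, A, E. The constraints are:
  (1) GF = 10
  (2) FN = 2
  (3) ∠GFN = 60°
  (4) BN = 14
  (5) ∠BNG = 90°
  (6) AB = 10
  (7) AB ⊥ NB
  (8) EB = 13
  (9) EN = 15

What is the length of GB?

Step 1: By the law of cosines on triangle GFN: GN² = 10² + 2² − 2·10·2·cos(60°) = 84, so GN = 2·√21.
Step 2: By the law of cosines on triangle GNB: GB² = (2·√21)² + 14² − 2·2·√21·14·cos(90°) = 280, so GB = 2·√70.

Therefore, the length of GB = 2·√70.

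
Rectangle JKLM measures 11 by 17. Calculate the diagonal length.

Using the Pythagorean theorem:
d² = 11² + 17² = 121 + 289 = 410
d = sqrt(410)

sqrt(410)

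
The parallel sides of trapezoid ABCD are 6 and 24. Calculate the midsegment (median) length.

midsegment = (6 + 24) / 2 = 30 / 2 = 15

15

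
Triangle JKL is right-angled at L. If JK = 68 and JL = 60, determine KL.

By the Pythagorean theorem: KL^2 = JK^2 - JL^2
KL^2 = 68^2 - 60^2 = 4624 - 3600 = 1024
KL = sqrt(1024) = 32

32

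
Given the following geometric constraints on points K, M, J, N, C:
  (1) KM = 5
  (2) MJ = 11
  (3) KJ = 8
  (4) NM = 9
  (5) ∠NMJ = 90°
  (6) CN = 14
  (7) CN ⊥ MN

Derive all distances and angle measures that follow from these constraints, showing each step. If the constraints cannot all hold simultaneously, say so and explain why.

The constraints are consistent.

Step 1: From MN = 9, NC = 14, and ∠MNC = 90°, by the law of cosines:
  MC² = MN² + NC² - 2·MN·NC·cos(90°) = 81 + 196 - 0 = 277
  MC ≈ 16.64

Step 2: From JM = 11, MN = 9, and ∠JMN = 90°, by the law of cosines:
  JN² = JM² + MN² - 2·JM·MN·cos(90°) = 121 + 81 - 0 = 202
  JN ≈ 14.21

Step 3: From KJ = 8, KM = 5, JM = 11, by the inverse law of cosines:
  cos(∠JKM) = (KJ² + KM² - JM²) / (2·KJ·KM)
  ∠JKM = 113.58°

Step 4: From MJ = 11, MK = 5, JK = 8, by the inverse law of cosines:
  cos(∠JMK) = (MJ² + MK² - JK²) / (2·MJ·MK)
  ∠JMK = 41.8°

Step 5: From JK = 8, JM = 11, KM = 5, by the inverse law of cosines:
  cos(∠KJM) = (JK² + JM² - KM²) / (2·JK·JM)
  ∠KJM = 24.62°

Step 6: From MC = 16.64, MN = 9, CN = 14, by the inverse law of cosines:
  cos(∠CMN) = (MC² + MN² - CN²) / (2·MC·MN)
  ∠CMN = 57.26°

Step 7: From JM = 11, JN = 14.21, MN = 9, by the inverse law of cosines:
  cos(∠MJN) = (JM² + JN² - MN²) / (2·JM·JN)
  ∠MJN = 39.29°

Step 8: From NJ = 14.21, NM = 9, JM = 11, by the inverse law of cosines:
  cos(∠JNM) = (NJ² + NM² - JM²) / (2·NJ·NM)
  ∠JNM = 50.71°

Step 9: From CM = 16.64, CN = 14, MN = 9, by the inverse law of cosines:
  cos(∠MCN) = (CM² + CN² - MN²) / (2·CM·CN)
  ∠MCN = 32.74°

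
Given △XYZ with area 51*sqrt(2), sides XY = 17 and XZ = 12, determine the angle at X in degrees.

From the SAS area formula Area = (1/2)ab sin(C), rearranging gives sin(C) = 2*Area/(ab).
sin(C) = 2 * 51*sqrt(2) / (204) = sqrt(2)/2.
Therefore C = arcsin(sqrt(2)/2) = 45°.
Since sin(180° - C) = sin(C), the obtuse angle 135° gives the same area, so C = 45° or C = 135°.

45° or 135°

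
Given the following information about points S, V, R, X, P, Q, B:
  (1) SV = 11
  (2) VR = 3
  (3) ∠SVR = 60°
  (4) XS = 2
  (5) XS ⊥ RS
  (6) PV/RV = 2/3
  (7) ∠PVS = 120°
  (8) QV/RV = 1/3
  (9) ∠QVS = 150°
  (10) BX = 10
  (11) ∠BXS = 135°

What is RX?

Step 1: By the law of cosines on triangle SVR: SR² = 11² + 3² − 2·11·3·cos(60°) = 97, so SR = √97.
Step 2: By the law of cosines on triangle RSX: RX² = √97² + 2² − 2·√97·2·cos(90°) = 101, so RX = √101.

Therefore, the length of RX = √101.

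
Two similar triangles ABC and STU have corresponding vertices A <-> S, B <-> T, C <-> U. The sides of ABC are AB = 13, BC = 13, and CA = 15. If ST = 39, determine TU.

Similar triangles have proportional sides. Setting up the proportion:
ST / AB = TU / BC
39 / 13 = TU / 13
TU = 13 * 39 / 13 = 39.

39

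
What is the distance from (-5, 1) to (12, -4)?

The horizontal distance is |12 - -5| = 17 and the vertical distance is |-4 - 1| = 5.
By the Pythagorean theorem, d = sqrt(17^2 + 5^2) = sqrt(314).

sqrt(314)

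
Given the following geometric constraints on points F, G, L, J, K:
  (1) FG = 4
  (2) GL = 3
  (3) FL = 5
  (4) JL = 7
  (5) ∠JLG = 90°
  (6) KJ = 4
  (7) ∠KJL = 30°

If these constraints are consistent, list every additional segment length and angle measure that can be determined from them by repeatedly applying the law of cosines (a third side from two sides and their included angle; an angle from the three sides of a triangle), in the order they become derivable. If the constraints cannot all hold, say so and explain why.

The constraints are consistent. Derivable facts, in order:
After 1 step:
- GJ = √58
- LK ≈ 4.06
- ∠FGL = 90°
- ∠FLG = 53.13°
- ∠GFL = 36.87°
After 2 steps:
- ∠GJL = 23.2°
- ∠JGL = 66.8°
- ∠JKL = 120.51°
- ∠JLK = 29.49°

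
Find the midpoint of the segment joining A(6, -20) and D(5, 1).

M = ((x₁ + x₂)/2, (y₁ + y₂)/2)
= ((6 + 5)/2, (-20 + 1)/2)
= (11/2, -19/2) = (11/2, -19/2)

(11/2, -19/2)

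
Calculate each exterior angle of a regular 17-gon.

Each exterior angle of a regular n-gon is 360 / n.
For n = 17: 360 / 17 = 360/17 degrees.

360/17 degrees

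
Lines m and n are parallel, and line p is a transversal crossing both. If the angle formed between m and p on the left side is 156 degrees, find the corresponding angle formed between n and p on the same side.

When a transversal crosses parallel lines, angles in the same position at each intersection are called corresponding angles.
These are always equal, so the answer is 156 degrees.

156 degrees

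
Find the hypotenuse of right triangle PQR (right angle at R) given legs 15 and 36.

PQ = sqrt(15^2 + 36^2) = sqrt(1521) = 39

39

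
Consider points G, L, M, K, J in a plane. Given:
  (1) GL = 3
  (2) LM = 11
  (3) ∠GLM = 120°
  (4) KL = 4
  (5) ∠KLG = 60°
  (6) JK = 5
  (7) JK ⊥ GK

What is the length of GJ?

Step 1: By the law of cosines on triangle GLK: GK² = 3² + 4² − 2·3·4·cos(60°) = 13, so GK = √13.
Step 2: By the law of cosines on triangle GKJ: GJ² = √13² + 5² − 2·√13·5·cos(90°) = 38, so GJ = √38.

Therefore, the length of GJ = √38.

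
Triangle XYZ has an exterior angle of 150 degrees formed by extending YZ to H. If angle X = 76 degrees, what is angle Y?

angle Y = 150 - 76 = 74 degrees (exterior angle theorem).

74 degrees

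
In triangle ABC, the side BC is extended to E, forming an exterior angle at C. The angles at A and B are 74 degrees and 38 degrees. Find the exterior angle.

By the exterior angle theorem, an exterior angle of a triangle equals the sum of the two remote interior angles.
Exterior angle = angle A + angle B
Exterior angle = 74 + 38 = 112 degrees

112 degrees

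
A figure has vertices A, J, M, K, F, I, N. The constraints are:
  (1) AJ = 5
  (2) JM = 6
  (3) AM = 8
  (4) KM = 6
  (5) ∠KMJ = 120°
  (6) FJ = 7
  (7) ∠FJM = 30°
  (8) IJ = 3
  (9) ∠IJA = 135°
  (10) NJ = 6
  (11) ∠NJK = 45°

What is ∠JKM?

Step 1: By the law of cosines on triangle KMJ: KJ² = 6² + 6² − 2·6·6·cos(120°) = 108, so KJ = 6·√3.
Step 2: By the inverse law of cosines on triangle JKM: cos(∠JKM) = ((6·√3)² + 6² − 6²) / (2·6·√3·6) = 108/124.71 = 0.866, so ∠JKM = 30°.

Therefore, the measure of angle ∠JKM = 30°.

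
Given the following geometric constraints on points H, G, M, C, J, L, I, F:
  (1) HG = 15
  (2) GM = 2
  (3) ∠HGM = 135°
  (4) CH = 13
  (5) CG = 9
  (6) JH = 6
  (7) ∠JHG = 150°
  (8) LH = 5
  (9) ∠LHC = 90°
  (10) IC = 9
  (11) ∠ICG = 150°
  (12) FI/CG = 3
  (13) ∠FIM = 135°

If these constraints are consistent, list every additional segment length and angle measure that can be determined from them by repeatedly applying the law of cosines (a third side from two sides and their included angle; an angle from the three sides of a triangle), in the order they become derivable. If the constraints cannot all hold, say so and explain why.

The constraints are consistent. Derivable facts, in order:
After 1 step:
- CL = √194
- GI ≈ 17.39
- GJ ≈ 20.42
- HM ≈ 16.48
- ∠CGH = 59.51°
- ∠CHG = 36.62°
- ∠GCH = 83.87°
After 2 steps:
- ∠CGI = 15°
- ∠CIG = 15°
- ∠CLH = 68.96°
- ∠GHM = 4.92°
- ∠GJH = 21.55°
- ∠GMH = 40.08°
- ∠HCL = 21.04°
- ∠HGJ = 8.45°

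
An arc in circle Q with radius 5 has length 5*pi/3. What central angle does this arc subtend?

θ = 360 × 5*pi/3 / (2π × 5) = 60° (rearranging arc length formula).

60°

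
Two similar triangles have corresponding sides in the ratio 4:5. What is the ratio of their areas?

Area ratio = (side ratio)^2 = (4/5)^2 = 16:25.

16:25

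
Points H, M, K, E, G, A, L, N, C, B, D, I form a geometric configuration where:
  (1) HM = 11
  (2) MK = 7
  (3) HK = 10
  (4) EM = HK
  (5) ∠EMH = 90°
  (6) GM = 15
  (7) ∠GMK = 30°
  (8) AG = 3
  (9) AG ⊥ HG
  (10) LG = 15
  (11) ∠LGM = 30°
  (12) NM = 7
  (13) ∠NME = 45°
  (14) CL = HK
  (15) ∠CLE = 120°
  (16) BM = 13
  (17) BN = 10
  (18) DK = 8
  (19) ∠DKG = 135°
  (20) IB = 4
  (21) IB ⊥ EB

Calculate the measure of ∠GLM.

Step 1: By the law of cosines on triangle LGM: LM² = 15² + 15² − 2·15·15·cos(30°) = 60.29, so LM ≈ 7.76.
Step 2: By the inverse law of cosines on triangle GLM: cos(∠GLM) = (15² + 7.76² − 15²) / (2·15·7.76) = 60.29/232.94 = 0.2588, so ∠GLM = 75°.

Therefore, the measure of angle ∠GLM = 75°.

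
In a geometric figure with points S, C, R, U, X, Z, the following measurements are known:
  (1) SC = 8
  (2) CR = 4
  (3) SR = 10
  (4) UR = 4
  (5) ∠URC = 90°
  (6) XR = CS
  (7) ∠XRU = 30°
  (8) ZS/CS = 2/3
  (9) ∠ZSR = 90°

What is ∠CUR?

Step 1: By the law of cosines on triangle URC: UC² = 4² + 4² − 2·4·4·cos(90°) = 32, so UC = 4·√2.
Step 2: By the inverse law of cosines on triangle CUR: cos(∠CUR) = ((4·√2)² + 4² − 4²) / (2·4·√2·4) = 32/45.25 = 0.7071, so ∠CUR = 45°.

Therefore, the measure of angle ∠CUR = 45°.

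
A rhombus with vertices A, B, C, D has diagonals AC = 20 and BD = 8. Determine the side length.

Half-diagonals are 10 and 4. side = sqrt(10^2 + 4^2) = sqrt(116) = 2*sqrt(29)

2*sqrt(29)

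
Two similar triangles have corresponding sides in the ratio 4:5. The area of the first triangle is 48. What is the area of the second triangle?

The ratio of areas of similar triangles = (side ratio)^2.
Side ratio = 4:5, so area ratio = 16:25.
Area of the second triangle / Area of the first triangle = 25/16
Area of the second triangle = 48 * 25/16 = 75

75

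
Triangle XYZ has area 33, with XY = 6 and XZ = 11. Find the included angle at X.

sin(C) = 2 * 33 / (6 * 11) = 1, so C = arcsin(1) = 90°.

90°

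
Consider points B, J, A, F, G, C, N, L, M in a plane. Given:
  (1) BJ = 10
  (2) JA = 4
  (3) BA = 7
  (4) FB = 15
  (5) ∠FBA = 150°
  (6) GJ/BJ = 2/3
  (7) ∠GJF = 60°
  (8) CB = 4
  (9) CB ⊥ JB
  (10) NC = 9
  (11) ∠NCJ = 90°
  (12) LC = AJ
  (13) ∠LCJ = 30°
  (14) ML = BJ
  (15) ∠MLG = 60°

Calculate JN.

Step 1: By the law of cosines on triangle JBC: JC² = 10² + 4² − 2·10·4·cos(90°) = 116, so JC = 2·√29.
Step 2: By the law of cosines on triangle JCN: JN² = (2·√29)² + 9² − 2·2·√29·9·cos(90°) = 197, so JN = √197.

Therefore, the length of JN = √197.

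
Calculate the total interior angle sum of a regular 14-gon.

The sum of interior angles of an n-sided polygon is (n - 2) * 180.
For n = 14: (14 - 2) * 180 = 12 * 180 = 2160 degrees.

2160 degrees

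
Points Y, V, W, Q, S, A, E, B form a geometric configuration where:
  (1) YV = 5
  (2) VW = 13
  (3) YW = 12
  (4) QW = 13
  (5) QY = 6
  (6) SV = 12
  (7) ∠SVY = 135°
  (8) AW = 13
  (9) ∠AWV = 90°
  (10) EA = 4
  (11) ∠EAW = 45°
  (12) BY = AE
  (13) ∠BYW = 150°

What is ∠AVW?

Step 1: By the law of cosines on triangle VWA: VA² = 13² + 13² − 2·13·13·cos(90°) = 338, so VA = 13·√2.
Step 2: By the inverse law of cosines on triangle AVW: cos(∠AVW) = ((13·√2)² + 13² − 13²) / (2·13·√2·13) = 338/478 = 0.7071, so ∠AVW = 45°.

Therefore, the measure of angle ∠AVW = 45°.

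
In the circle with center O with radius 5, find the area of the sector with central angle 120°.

Sector area = πr² × θ/360
= π × 5² × 1/3
= π × 25 × 1/3
= 25*pi/3

25*pi/3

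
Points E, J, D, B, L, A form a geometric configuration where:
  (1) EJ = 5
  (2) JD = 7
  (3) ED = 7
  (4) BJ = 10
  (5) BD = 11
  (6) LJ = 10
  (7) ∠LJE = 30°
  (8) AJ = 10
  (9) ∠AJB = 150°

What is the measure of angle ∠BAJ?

Step 1: By the law of cosines on triangle AJB: AB² = 10² + 10² − 2·10·10·cos(150°) = 373.21, so AB ≈ 19.32.
Step 2: By the inverse law of cosines on triangle BAJ: cos(∠BAJ) = (19.32² + 10² − 10²) / (2·19.32·10) = 373.21/386.37 = 0.9659, so ∠BAJ = 15°.

Therefore, the measure of angle ∠BAJ = 15°.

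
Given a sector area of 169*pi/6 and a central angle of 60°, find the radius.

The sector covers 60°/360° = 1/6 of the full circle.
Full circle area = 169*pi/6 / 1/6 = 169*pi.
Since full area = πr², we get r² = 169*pi/π = 169, so r = 13.

13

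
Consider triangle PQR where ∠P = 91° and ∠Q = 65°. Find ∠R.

angle R = 180 - 91 - 65 = 24 degrees.

24 degrees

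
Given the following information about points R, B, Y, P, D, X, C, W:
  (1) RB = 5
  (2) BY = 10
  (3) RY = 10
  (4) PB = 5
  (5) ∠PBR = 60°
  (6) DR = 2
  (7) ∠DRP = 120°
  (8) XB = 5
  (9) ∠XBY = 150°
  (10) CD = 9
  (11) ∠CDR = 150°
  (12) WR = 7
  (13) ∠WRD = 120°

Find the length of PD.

Step 1: By the law of cosines on triangle PBR: PR² = 5² + 5² − 2·5·5·cos(60°) = 25, so PR = 5.
Step 2: By the law of cosines on triangle PRD: PD² = 5² + 2² − 2·5·2·cos(120°) = 39, so PD = √39.

Therefore, the length of PD = √39.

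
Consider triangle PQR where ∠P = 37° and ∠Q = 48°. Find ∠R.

By the triangle angle sum property, the three interior angles of any triangle add up to 180°.
We know angle P = 37° and angle Q = 48°, so their sum is 85°.
Therefore angle R = 180° - 85° = 95°.

95 degrees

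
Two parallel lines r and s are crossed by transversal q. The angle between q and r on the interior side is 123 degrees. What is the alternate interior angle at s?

Alternate interior angles formed by parallel lines and a transversal are equal.
The given angle is 123 degrees.
The alternate interior angle = 123 degrees.

123 degrees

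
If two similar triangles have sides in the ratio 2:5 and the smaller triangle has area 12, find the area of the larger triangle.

For similar figures, the area ratio equals the square of the side ratio.
Side ratio (the smaller triangle to the larger triangle) = 2:5, so area ratio = 2^2:5^2 = 4:25.
If the area of the smaller triangle is 12, then the area of the larger triangle = 12 * (25/4) = 75.

75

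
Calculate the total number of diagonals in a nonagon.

The number of diagonals in an n-gon is n(n - 3)/2.
For n = 9: 9(9 - 3)/2 = 9 × 6 / 2 = 27.

27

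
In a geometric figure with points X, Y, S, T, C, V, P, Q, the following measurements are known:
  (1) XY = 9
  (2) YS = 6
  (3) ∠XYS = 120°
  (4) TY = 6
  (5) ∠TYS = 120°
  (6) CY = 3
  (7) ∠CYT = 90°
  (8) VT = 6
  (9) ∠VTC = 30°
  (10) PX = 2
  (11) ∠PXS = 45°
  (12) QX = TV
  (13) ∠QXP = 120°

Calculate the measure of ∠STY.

Step 1: By the law of cosines on triangle TYS: TS² = 6² + 6² − 2·6·6·cos(120°) = 108, so TS = 6·√3.
Step 2: By the inverse law of cosines on triangle STY: cos(∠STY) = ((6·√3)² + 6² − 6²) / (2·6·√3·6) = 108/124.71 = 0.866, so ∠STY = 30°.

Therefore, the measure of angle ∠STY = 30°.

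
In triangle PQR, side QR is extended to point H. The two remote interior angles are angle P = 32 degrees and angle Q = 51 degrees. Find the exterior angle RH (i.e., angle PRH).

Exterior angle = 32 + 51 = 83 degrees (exterior angle theorem).

83 degrees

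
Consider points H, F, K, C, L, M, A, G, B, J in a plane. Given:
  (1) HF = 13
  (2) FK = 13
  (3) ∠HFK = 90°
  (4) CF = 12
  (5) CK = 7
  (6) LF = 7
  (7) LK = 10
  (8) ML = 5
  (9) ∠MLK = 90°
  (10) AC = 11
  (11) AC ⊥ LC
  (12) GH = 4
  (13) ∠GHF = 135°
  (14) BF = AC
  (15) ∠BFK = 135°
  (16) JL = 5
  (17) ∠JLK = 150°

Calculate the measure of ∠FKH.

Step 1: By the law of cosines on triangle KFH: KH² = 13² + 13² − 2·13·13·cos(90°) = 338, so KH = 13·√2.
Step 2: By the inverse law of cosines on triangle FKH: cos(∠FKH) = (13² + (13·√2)² − 13²) / (2·13·13·√2) = 338/478 = 0.7071, so ∠FKH = 45°.

Therefore, the measure of angle ∠FKH = 45°.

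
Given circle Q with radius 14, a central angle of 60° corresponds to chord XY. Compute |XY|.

Chord length = 2r sin(θ/2)
= 2 × 14 × sin(60°/2)
= 2 × 14 × sin(30°)
= 14

14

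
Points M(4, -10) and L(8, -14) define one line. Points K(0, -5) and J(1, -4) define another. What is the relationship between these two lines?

Slope of line 1: m1 = (-14 - -10)/(8 - 4) = -4/4 = -1
Slope of line 2: m2 = (-4 - -5)/(1 - 0) = 1/1 = 1
Two lines are perpendicular when the product of their slopes is -1 (negative reciprocals).
m1 * m2 = (-1) * (1) = -1, confirming perpendicularity.

Perpendicular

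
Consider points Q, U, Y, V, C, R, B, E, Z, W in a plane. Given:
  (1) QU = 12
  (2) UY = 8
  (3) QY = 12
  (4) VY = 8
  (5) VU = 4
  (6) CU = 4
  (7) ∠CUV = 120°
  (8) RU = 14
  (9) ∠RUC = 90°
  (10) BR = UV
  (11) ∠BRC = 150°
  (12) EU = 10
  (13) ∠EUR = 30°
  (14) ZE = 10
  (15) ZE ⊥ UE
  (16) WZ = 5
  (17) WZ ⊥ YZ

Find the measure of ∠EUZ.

Step 1: By the law of cosines on triangle UEZ: UZ² = 10² + 10² − 2·10·10·cos(90°) = 200, so UZ = 10·√2.
Step 2: By the inverse law of cosines on triangle EUZ: cos(∠EUZ) = (10² + (10·√2)² − 10²) / (2·10·10·√2) = 200/282.84 = 0.7071, so ∠EUZ = 45°.

Therefore, the measure of angle ∠EUZ = 45°.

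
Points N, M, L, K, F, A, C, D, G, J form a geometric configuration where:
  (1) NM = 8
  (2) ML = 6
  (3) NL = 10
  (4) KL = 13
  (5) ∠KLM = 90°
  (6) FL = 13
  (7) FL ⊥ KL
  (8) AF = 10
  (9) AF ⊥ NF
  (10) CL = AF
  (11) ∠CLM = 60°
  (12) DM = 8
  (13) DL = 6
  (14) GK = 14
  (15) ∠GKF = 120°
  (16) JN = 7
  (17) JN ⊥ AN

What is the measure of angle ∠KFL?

Step 1: By the law of cosines on triangle FLK: FK² = 13² + 13² − 2·13·13·cos(90°) = 338, so FK = 13·√2.
Step 2: By the inverse law of cosines on triangle KFL: cos(∠KFL) = ((13·√2)² + 13² − 13²) / (2·13·√2·13) = 338/478 = 0.7071, so ∠KFL = 45°.

Therefore, the measure of angle ∠KFL = 45°.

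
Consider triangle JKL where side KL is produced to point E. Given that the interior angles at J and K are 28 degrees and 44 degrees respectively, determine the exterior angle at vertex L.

By the exterior angle theorem, an exterior angle of a triangle equals the sum of the two remote interior angles.
Exterior angle = angle J + angle K
Exterior angle = 28 + 44 = 72 degrees

72 degrees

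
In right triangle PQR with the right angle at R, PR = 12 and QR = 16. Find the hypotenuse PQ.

PQ = sqrt(12^2 + 16^2) = sqrt(400) = 20

20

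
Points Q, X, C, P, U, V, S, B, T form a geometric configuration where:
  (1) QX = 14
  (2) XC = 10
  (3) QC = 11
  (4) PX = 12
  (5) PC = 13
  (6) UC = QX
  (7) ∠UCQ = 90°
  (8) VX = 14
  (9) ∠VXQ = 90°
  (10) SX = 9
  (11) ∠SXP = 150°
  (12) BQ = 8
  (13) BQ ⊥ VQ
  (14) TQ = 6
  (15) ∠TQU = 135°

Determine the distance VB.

Step 1: By the law of cosines on triangle VXQ: VQ² = 14² + 14² − 2·14·14·cos(90°) = 392, so VQ = 14·√2.
Step 2: By the law of cosines on triangle VQB: VB² = (14·√2)² + 8² − 2·14·√2·8·cos(90°) = 456, so VB = 2·√114.

Therefore, the length of VB = 2·√114.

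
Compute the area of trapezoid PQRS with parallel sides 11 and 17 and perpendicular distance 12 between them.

Area = (11 + 17) * 12 / 2 = 336 / 2 = 168

168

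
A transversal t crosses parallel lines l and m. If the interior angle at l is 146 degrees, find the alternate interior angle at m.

Alternate interior angles are equal: 146 degrees.

146 degrees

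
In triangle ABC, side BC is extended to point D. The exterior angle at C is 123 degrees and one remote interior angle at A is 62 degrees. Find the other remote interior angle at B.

The exterior angle theorem states that an exterior angle equals the sum of the two non-adjacent interior angles.
So 123 = 62 + angle B, which gives angle B = 123 - 62 = 61 degrees.

61 degrees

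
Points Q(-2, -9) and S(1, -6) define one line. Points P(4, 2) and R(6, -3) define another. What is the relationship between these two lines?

Slope of line 1: m1 = (-6 - -9)/(1 - -2) = 3/3 = 1
Slope of line 2: m2 = (-3 - 2)/(6 - 4) = -5/2 = -5/2
For parallel lines we need equal slopes: 1 != -5/2.
For perpendicular lines we need m1*m2 = -1: (1)(-5/2) = -5/2 != -1.
Since neither condition holds, the lines are neither parallel nor perpendicular.

Neither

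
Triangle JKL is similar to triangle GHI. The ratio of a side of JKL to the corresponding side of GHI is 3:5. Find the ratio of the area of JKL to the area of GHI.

Area ratio = (side ratio)^2 = (3/5)^2 = 9:25.

9:25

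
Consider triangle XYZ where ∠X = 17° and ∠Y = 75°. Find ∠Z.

By the triangle angle sum property, the three interior angles of any triangle add up to 180°.
We know angle X = 17° and angle Y = 75°, so their sum is 92°.
Therefore angle Z = 180° - 92° = 88°.

88 degrees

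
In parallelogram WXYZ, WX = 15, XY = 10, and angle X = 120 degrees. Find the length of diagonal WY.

Law of cosines: d^2 = 15^2 + 10^2 - 2(15)(10)cos(120°) = 475, so d = 5*sqrt(19).

5*sqrt(19)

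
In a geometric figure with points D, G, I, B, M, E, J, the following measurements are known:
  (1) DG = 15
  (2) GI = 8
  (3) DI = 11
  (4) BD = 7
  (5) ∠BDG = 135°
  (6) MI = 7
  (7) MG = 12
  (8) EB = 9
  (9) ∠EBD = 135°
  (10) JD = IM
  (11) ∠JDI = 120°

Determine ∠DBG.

Step 1: By the law of cosines on triangle BDG: BG² = 7² + 15² − 2·7·15·cos(135°) = 422.49, so BG ≈ 20.55.
Step 2: By the inverse law of cosines on triangle DBG: cos(∠DBG) = (7² + 20.55² − 15²) / (2·7·20.55) = 246.49/287.76 = 0.8566, so ∠DBG = 31.07°.

Therefore, the measure of angle ∠DBG = 31.07°.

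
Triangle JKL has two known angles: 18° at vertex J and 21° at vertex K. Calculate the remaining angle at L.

By the triangle angle sum property, the three interior angles of any triangle add up to 180°.
We know angle J = 18° and angle K = 21°, so their sum is 39°.
Therefore angle L = 180° - 39° = 141°.

141 degrees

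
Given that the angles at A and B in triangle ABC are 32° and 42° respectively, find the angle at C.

The interior angles sum to 180°: angle C = 180 - 32 - 42 = 106°.
The triangle is obtuse (angles 32°, 42°, 106°).

106 degrees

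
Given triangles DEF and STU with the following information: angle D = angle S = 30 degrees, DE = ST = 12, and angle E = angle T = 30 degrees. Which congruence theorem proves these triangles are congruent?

The given information matches ASA: Two pairs of corresponding angles and the included side are equal (Angle-Side-Angle).

ASA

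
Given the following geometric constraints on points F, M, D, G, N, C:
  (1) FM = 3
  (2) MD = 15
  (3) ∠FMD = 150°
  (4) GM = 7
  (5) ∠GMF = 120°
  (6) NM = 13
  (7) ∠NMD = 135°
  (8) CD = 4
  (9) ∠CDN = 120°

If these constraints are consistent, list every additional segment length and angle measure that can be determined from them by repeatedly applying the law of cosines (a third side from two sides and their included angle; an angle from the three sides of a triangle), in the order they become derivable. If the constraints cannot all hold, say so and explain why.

The constraints are consistent. Derivable facts, in order:
After 1 step:
- DN ≈ 25.88
- FD ≈ 17.66
- FG = √79
After 2 steps:
- NC ≈ 28.09
- ∠DFM = 25.13°
- ∠DNM = 24.19°
- ∠FDM = 4.87°
- ∠FGM = 17°
- ∠GFM = 43°
- ∠MDN = 20.81°
After 3 steps:
- ∠CND = 7.08°
- ∠DCN = 52.92°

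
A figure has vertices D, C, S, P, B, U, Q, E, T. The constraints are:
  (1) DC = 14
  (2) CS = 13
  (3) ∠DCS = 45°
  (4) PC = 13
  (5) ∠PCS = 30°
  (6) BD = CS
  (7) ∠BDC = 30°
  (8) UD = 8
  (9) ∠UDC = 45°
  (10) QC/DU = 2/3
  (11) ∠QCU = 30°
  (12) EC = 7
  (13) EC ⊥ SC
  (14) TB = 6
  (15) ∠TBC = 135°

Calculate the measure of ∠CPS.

Step 1: By the law of cosines on triangle PCS: PS² = 13² + 13² − 2·13·13·cos(30°) = 45.28, so PS ≈ 6.73.
Step 2: By the inverse law of cosines on triangle CPS: cos(∠CPS) = (13² + 6.73² − 13²) / (2·13·6.73) = 45.28/174.96 = 0.2588, so ∠CPS = 75°.

Therefore, the measure of angle ∠CPS = 75°.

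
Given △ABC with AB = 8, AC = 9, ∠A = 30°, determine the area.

Area = (1/2)(8)(9) sin(30°) = (1/2)(8)(9)(1/2) = 18

18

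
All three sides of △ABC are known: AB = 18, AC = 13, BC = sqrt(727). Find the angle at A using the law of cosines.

By the inverse law of cosines: cos(A) = (AB² + AC² - BC²) / (2 × AB × AC)
cos(A) = (18² + 13² - (sqrt(727))²) / (2 × 18 × 13)
cos(A) = (324 + 169 - (727)) / 468
cos(A) = -1/2
A = arccos(-1/2) = 120°

120°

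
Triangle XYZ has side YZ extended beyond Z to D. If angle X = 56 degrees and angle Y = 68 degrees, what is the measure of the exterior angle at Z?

The interior angle at Z is 180 - 56 - 68 = 56 degrees.
The exterior angle and interior angle at Z are supplementary:
Exterior angle = 180 - 56 = 124 degrees.

124 degrees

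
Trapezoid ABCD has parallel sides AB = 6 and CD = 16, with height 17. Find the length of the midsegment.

The midsegment (median) of a trapezoid connects the midpoints of the non-parallel sides.
Its length is the average of the two bases: (6 + 16) / 2 = 11.

11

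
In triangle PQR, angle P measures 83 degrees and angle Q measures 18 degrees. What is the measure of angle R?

By the triangle angle sum property, the three interior angles of any triangle add up to 180°.
We know angle P = 83° and angle Q = 18°, so their sum is 101°.
Therefore angle R = 180° - 101° = 79°.

79 degrees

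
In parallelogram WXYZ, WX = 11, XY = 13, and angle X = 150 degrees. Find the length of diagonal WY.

The diagonal of a parallelogram can be found by treating two adjacent sides and the diagonal as a triangle.
Applying the law of cosines with sides 11, 13 and included angle 150°:
d^2 = 121 + 169 - 286*cos(150°) = 143*sqrt(3) + 290
d = sqrt(143*sqrt(3) + 290)

sqrt(143*sqrt(3) + 290)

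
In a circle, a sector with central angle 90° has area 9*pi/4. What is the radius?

The sector covers 90°/360° = 1/4 of the full circle.
Full circle area = 9*pi/4 / 1/4 = 9*pi.
Since full area = πr², we get r² = 9*pi/π = 9, so r = 3.

3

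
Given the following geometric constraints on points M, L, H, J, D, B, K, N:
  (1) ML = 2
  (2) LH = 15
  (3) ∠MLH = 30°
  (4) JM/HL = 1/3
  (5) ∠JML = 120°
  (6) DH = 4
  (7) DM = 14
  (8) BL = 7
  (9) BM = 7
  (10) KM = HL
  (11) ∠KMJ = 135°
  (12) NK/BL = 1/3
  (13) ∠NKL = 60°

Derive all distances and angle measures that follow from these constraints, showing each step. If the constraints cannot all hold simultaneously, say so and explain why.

The constraints are consistent.

From the given relations:
  JM = 1/3·HL = 1/3·15 = 5
  KM = HL = 15
  NK = 1/3·BL = 1/3·7 ≈ 2.33

Step 1: From ML = 2, LH = 15, and ∠MLH = 30°, by the law of cosines:
  MH² = ML² + LH² - 2·ML·LH·cos(30°) = 4 + 225 - 51.96 = 177
  MH ≈ 13.31

Step 2: From LM = 2, MJ = 5, and ∠LMJ = 120°, by the law of cosines:
  LJ² = LM² + MJ² - 2·LM·MJ·cos(120°) = 4 + 25 + 10 = 39
  LJ = √39

Step 3: From JM = 5, MK = 15, and ∠JMK = 135°, by the law of cosines:
  JK² = JM² + MK² - 2·JM·MK·cos(135°) = 25 + 225 + 106.1 = 356.1
  JK ≈ 18.87

Step 4: From MB = 7, ML = 2, BL = 7, by the inverse law of cosines:
  cos(∠BML) = (MB² + ML² - BL²) / (2·MB·ML)
  ∠BML = 81.79°

Step 5: From LB = 7, LM = 2, BM = 7, by the inverse law of cosines:
  cos(∠BLM) = (LB² + LM² - BM²) / (2·LB·LM)
  ∠BLM = 81.79°

Step 6: From BL = 7, BM = 7, LM = 2, by the inverse law of cosines:
  cos(∠LBM) = (BL² + BM² - LM²) / (2·BL·BM)
  ∠LBM = 16.43°

Step 7: From MD = 14, MH = 13.31, DH = 4, by the inverse law of cosines:
  cos(∠DMH) = (MD² + MH² - DH²) / (2·MD·MH)
  ∠DMH = 16.59°

Step 8: From MH = 13.31, ML = 2, HL = 15, by the inverse law of cosines:
  cos(∠HML) = (MH² + ML² - HL²) / (2·MH·ML)
  ∠HML = 145.69°

Step 9: From LJ = √39, LM = 2, JM = 5, by the inverse law of cosines:
  cos(∠JLM) = (LJ² + LM² - JM²) / (2·LJ·LM)
  ∠JLM = 43.9°

Step 10: From HD = 4, HM = 13.31, DM = 14, by the inverse law of cosines:
  cos(∠DHM) = (HD² + HM² - DM²) / (2·HD·HM)
  ∠DHM = 91.59°

Step 11: From HL = 15, HM = 13.31, LM = 2, by the inverse law of cosines:
  cos(∠LHM) = (HL² + HM² - LM²) / (2·HL·HM)
  ∠LHM = 4.31°

Step 12: From JK = 18.87, JM = 5, KM = 15, by the inverse law of cosines:
  cos(∠KJM) = (JK² + JM² - KM²) / (2·JK·JM)
  ∠KJM = 34.2°

Step 13: From JL = √39, JM = 5, LM = 2, by the inverse law of cosines:
  cos(∠LJM) = (JL² + JM² - LM²) / (2·JL·JM)
  ∠LJM = 16.1°

Step 14: From DH = 4, DM = 14, HM = 13.31, by the inverse law of cosines:
  cos(∠HDM) = (DH² + DM² - HM²) / (2·DH·DM)
  ∠HDM = 71.81°

Step 15: From KJ = 18.87, KM = 15, JM = 5, by the inverse law of cosines:
  cos(∠JKM) = (KJ² + KM² - JM²) / (2·KJ·KM)
  ∠JKM = 10.8°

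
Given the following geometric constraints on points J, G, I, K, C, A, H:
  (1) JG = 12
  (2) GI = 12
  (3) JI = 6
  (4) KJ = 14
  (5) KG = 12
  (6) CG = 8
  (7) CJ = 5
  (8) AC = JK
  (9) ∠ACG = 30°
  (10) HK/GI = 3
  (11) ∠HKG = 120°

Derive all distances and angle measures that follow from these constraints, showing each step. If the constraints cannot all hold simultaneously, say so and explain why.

The constraints are consistent.

From the given relations:
  AC = JK = 14
  HK = 3·GI = 3·12 = 36

Step 1: From GC = 8, CA = 14, and ∠GCA = 30°, by the law of cosines:
  GA² = GC² + CA² - 2·GC·CA·cos(30°) = 64 + 196 - 194 = 66.01
  GA ≈ 8.12

Step 2: From GK = 12, KH = 36, and ∠GKH = 120°, by the law of cosines:
  GH² = GK² + KH² - 2·GK·KH·cos(120°) = 144 + 1296 + 432 = 1872
  GH = 12·√13

Step 3: From JC = 5, JG = 12, CG = 8, by the inverse law of cosines:
  cos(∠CJG) = (JC² + JG² - CG²) / (2·JC·JG)
  ∠CJG = 28.96°

Step 4: From JG = 12, JI = 6, GI = 12, by the inverse law of cosines:
  cos(∠GJI) = (JG² + JI² - GI²) / (2·JG·JI)
  ∠GJI = 75.52°

Step 5: From JG = 12, JK = 14, GK = 12, by the inverse law of cosines:
  cos(∠GJK) = (JG² + JK² - GK²) / (2·JG·JK)
  ∠GJK = 54.31°

Step 6: From GC = 8, GJ = 12, CJ = 5, by the inverse law of cosines:
  cos(∠CGJ) = (GC² + GJ² - CJ²) / (2·GC·GJ)
  ∠CGJ = 17.61°

Step 7: From GI = 12, GJ = 12, IJ = 6, by the inverse law of cosines:
  cos(∠IGJ) = (GI² + GJ² - IJ²) / (2·GI·GJ)
  ∠IGJ = 28.96°

Step 8: From GJ = 12, GK = 12, JK = 14, by the inverse law of cosines:
  cos(∠JGK) = (GJ² + GK² - JK²) / (2·GJ·GK)
  ∠JGK = 71.37°

Step 9: From IG = 12, IJ = 6, GJ = 12, by the inverse law of cosines:
  cos(∠GIJ) = (IG² + IJ² - GJ²) / (2·IG·IJ)
  ∠GIJ = 75.52°

Step 10: From KG = 12, KJ = 14, GJ = 12, by the inverse law of cosines:
  cos(∠GKJ) = (KG² + KJ² - GJ²) / (2·KG·KJ)
  ∠GKJ = 54.31°

Step 11: From CG = 8, CJ = 5, GJ = 12, by the inverse law of cosines:
  cos(∠GCJ) = (CG² + CJ² - GJ²) / (2·CG·CJ)
  ∠GCJ = 133.43°

Step 12: From GA = 8.12, GC = 8, AC = 14, by the inverse law of cosines:
  cos(∠AGC) = (GA² + GC² - AC²) / (2·GA·GC)
  ∠AGC = 120.51°

Step 13: From GH = 12·√13, GK = 12, HK = 36, by the inverse law of cosines:
  cos(∠HGK) = (GH² + GK² - HK²) / (2·GH·GK)
  ∠HGK = 46.1°

Step 14: From AC = 14, AG = 8.12, CG = 8, by the inverse law of cosines:
  cos(∠CAG) = (AC² + AG² - CG²) / (2·AC·AG)
  ∠CAG = 29.49°

Step 15: From HG = 12·√13, HK = 36, GK = 12, by the inverse law of cosines:
  cos(∠GHK) = (HG² + HK² - GK²) / (2·HG·HK)
  ∠GHK = 13.9°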